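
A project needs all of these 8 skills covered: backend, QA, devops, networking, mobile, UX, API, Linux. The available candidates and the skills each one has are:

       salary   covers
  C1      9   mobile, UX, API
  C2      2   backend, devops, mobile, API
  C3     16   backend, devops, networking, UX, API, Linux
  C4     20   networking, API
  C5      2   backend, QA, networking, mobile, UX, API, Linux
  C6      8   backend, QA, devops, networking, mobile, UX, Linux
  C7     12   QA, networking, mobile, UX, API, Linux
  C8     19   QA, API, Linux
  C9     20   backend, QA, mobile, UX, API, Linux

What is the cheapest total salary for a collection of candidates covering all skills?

C2, C5 cover every skill at salary 2 + 2 = 4.
Any cover uses at least 2 candidates; among all covering selections none totals below 4.

4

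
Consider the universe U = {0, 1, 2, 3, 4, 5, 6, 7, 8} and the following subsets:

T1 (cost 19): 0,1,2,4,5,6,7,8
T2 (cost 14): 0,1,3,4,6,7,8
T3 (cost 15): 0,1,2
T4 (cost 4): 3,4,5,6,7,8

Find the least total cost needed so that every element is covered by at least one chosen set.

19

T3, T4 cover every element at cost 15 + 4 = 19.
Any cover uses at least 2 sets; among all covering selections none totals below 19.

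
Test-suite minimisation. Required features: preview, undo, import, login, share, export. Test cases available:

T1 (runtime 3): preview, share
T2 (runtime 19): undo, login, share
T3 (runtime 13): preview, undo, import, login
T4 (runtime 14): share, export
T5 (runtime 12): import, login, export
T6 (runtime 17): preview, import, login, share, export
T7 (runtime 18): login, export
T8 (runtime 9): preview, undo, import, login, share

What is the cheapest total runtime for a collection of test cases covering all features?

T5, T8 cover every feature at runtime 12 + 9 = 21.
Any cover uses at least 2 test cases; among all covering selections none totals below 21.

21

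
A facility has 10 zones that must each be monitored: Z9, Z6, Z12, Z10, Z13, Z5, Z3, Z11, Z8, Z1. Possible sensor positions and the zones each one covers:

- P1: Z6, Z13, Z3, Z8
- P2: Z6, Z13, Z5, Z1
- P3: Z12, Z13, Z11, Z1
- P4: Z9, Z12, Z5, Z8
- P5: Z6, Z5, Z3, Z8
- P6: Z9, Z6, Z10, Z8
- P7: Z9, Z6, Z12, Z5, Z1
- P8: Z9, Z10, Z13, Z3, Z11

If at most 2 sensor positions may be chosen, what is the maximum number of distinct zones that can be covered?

9

Choosing P7, P8 covers {Z9, Z6, Z12, Z10, Z13, Z5, Z3, Z11, Z1} — 9 zones.
No choice of 2 sensor positions does better; here Z8 is left uncovered.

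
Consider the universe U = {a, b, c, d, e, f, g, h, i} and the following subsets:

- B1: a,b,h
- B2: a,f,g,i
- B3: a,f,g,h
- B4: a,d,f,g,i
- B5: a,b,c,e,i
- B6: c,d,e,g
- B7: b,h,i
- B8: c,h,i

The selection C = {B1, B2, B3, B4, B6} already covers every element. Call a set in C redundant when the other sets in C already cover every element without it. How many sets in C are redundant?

Drop B1: b uncovered — not redundant.
Drop B2: the rest still cover every element — redundant.
Drop B3: the rest still cover every element — redundant.
Drop B4: the rest still cover every element — redundant.
Drop B6: c, e uncovered — not redundant.
3 redundant: B2, B3, B4.

3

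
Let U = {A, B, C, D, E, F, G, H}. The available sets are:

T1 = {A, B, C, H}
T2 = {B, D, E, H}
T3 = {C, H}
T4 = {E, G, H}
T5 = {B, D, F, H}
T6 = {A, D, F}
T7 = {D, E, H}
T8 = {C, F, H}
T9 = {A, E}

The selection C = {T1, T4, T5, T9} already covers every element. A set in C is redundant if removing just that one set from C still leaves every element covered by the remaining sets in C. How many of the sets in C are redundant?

1

Drop T1: C uncovered — not redundant.
Drop T4: G uncovered — not redundant.
Drop T5: D, F uncovered — not redundant.
Drop T9: the rest still cover every element — redundant.
1 redundant: T9.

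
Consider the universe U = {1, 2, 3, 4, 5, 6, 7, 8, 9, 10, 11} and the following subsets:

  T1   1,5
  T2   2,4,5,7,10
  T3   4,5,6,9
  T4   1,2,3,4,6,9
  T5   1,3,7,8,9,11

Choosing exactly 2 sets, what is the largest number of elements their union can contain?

Choosing T2, T5 covers {1, 2, 3, 4, 5, 7, 8, 9, 10, 11} — 10 elements.
No choice of 2 sets does better; here 6 is left uncovered.

10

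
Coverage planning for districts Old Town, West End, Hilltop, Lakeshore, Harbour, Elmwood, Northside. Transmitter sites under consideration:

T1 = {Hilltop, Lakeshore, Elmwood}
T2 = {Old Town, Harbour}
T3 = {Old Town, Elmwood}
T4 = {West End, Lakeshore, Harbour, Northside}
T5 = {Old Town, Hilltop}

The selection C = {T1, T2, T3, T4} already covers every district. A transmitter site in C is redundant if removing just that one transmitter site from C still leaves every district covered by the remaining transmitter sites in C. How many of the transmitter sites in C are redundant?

Drop T1: Hilltop uncovered — not redundant.
Drop T2: the rest still cover every district — redundant.
Drop T3: the rest still cover every district — redundant.
Drop T4: West End, Northside uncovered — not redundant.
2 redundant: T2, T3.

2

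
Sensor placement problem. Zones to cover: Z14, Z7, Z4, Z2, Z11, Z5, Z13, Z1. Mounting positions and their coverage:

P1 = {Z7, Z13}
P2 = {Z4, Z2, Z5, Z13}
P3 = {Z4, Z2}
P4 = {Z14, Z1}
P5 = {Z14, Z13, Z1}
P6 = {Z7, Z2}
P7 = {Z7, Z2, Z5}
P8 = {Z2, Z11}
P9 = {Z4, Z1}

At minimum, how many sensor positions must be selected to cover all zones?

4

P1, P2, P4, P8 together cover {Z14, Z7, Z4, Z2, Z11, Z5, Z13, Z1} — every zone.
No 3 of the 9 sensor positions cover everything (all 84 triples fall short), so 4 is minimum.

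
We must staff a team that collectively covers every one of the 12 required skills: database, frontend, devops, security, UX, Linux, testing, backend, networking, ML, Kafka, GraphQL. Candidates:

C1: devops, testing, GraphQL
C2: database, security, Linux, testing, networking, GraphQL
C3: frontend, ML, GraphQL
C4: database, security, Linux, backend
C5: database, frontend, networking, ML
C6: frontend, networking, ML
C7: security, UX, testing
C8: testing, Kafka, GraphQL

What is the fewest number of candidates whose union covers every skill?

C1, C4, C5, C7, C8 together cover {database, frontend, devops, security, UX, Linux, testing, backend, networking, ML, Kafka, GraphQL} — every skill.
No 4 of the 8 candidates cover everything (all 70 size-4 selections fall short), so 5 is minimum.
Greedy (largest uncovered first) would take C2, C3, C1, C4, C7, C8 — 6 candidates — but 5 suffice.

5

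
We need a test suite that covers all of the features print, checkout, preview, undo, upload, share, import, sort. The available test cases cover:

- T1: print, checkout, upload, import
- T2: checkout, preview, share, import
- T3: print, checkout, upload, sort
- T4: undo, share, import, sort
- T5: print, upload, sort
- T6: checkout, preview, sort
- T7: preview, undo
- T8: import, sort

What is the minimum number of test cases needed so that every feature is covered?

T1, T2, T4 together cover {print, checkout, preview, undo, upload, share, import, sort} — every feature.
No 2 of the 8 test cases cover everything (all 28 pairs fall short), so 3 is minimum.

3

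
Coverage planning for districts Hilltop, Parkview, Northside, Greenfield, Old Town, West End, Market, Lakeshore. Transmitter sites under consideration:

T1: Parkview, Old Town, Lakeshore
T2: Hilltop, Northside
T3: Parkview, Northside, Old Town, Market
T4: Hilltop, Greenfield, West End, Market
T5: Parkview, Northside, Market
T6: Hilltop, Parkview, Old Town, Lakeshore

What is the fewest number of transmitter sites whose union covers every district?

T1, T2, T4 together cover {Hilltop, Parkview, Northside, Greenfield, Old Town, West End, Market, Lakeshore} — every district.
No 2 of the 6 transmitter sites cover everything (all 15 pairs fall short), so 3 is minimum.

3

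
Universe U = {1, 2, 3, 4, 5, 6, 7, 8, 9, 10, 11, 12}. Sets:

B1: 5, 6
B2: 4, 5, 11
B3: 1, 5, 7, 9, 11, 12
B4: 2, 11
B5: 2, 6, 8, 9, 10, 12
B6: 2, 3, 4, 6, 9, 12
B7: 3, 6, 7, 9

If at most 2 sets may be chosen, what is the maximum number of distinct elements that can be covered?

10

Choosing B3, B5 covers {1, 2, 5, 6, 7, 8, 9, 10, 11, 12} — 10 elements.
No choice of 2 sets does better; here 3, 4 are left uncovered.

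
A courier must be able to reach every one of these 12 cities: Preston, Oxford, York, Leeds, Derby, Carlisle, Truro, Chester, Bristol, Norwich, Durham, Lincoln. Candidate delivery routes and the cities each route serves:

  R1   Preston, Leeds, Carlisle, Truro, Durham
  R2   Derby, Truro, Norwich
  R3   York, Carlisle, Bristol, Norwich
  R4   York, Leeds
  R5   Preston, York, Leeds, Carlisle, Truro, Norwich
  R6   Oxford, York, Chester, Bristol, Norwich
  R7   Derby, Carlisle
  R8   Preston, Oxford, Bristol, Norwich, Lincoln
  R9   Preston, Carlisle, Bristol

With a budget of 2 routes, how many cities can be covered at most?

10

Choosing R1, R6 covers {Preston, Oxford, York, Leeds, Carlisle, Truro, Chester, Bristol, Norwich, Durham} — 10 cities.
No choice of 2 routes does better; here Derby, Lincoln are left uncovered.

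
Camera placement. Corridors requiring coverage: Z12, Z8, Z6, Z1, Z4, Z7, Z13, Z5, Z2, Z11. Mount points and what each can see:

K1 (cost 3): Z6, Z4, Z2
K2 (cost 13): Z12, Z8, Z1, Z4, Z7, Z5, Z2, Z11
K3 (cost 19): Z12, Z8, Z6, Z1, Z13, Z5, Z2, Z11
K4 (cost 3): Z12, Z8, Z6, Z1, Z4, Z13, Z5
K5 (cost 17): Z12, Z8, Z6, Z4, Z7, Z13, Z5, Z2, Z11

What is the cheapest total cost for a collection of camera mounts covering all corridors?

K2, K4 cover every corridor at cost 13 + 3 = 16.
Any cover uses at least 2 camera mounts; among all covering selections none totals below 16.
Greedy by coverage-per-cost would pick K4, K1, K2 for 19 — worse than the optimum 16.

16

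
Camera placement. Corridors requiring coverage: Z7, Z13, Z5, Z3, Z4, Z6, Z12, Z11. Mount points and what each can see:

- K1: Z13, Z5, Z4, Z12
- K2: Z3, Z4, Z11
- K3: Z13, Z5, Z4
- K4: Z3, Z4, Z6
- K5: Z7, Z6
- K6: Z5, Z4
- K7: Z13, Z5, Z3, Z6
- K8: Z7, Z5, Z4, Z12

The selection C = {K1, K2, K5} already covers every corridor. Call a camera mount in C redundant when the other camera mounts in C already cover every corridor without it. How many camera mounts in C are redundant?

Drop K1: Z13, Z5, Z12 uncovered — not redundant.
Drop K2: Z3, Z11 uncovered — not redundant.
Drop K5: Z7, Z6 uncovered — not redundant.
None of the camera mounts in C is redundant.

0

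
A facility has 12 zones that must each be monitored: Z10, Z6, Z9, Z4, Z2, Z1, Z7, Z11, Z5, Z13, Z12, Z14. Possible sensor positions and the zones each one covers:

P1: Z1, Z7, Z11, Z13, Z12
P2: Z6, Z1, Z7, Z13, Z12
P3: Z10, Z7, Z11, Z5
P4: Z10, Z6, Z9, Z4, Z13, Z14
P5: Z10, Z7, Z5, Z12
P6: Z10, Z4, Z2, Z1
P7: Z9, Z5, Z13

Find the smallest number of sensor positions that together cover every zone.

4

P1, P3, P4, P6 together cover {Z10, Z6, Z9, Z4, Z2, Z1, Z7, Z11, Z5, Z13, Z12, Z14} — every zone.
No 3 of the 7 sensor positions cover everything (all 35 triples fall short), so 4 is minimum.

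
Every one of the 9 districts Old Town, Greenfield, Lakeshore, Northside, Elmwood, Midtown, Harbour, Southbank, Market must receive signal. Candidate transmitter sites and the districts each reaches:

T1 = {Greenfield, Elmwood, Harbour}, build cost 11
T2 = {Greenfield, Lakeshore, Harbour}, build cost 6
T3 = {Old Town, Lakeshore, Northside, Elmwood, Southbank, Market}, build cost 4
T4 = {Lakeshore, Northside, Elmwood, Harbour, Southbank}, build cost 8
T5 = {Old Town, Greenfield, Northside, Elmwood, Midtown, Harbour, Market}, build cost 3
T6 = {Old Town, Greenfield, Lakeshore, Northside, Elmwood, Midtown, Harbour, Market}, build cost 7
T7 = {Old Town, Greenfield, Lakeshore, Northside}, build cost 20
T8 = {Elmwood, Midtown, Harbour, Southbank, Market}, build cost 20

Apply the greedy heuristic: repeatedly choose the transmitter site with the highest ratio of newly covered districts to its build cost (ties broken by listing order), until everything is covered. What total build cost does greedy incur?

7

Pick 1: T5 adds 7 new (Old Town, Greenfield, Northside, Elmwood, Midtown, Harbour, Market) at build cost 3 (ratio 7/3).
Pick 2: T3 adds 2 new (Lakeshore, Southbank) at build cost 4 (ratio 2/4).
Greedy total build cost: 3 + 4 = 7.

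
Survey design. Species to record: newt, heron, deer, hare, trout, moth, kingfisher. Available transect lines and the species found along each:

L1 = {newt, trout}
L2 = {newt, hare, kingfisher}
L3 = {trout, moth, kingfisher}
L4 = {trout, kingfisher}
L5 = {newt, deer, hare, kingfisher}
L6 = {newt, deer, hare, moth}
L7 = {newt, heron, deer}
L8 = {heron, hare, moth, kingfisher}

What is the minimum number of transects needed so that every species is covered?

3

L1, L5, L8 together cover {newt, heron, deer, hare, trout, moth, kingfisher} — every species.
No 2 of the 8 transects cover everything (all 28 pairs fall short), so 3 is minimum.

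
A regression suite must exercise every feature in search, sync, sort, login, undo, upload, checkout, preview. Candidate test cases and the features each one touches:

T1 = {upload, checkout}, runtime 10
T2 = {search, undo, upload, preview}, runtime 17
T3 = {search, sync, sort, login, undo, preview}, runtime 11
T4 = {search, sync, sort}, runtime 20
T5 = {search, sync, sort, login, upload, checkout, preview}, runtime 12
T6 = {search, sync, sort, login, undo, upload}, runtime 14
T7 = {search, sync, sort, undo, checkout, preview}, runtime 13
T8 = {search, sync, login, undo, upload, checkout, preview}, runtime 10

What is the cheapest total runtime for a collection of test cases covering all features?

21

T1, T3 cover every feature at runtime 10 + 11 = 21.
Any cover uses at least 2 test cases; among all covering selections none totals below 21.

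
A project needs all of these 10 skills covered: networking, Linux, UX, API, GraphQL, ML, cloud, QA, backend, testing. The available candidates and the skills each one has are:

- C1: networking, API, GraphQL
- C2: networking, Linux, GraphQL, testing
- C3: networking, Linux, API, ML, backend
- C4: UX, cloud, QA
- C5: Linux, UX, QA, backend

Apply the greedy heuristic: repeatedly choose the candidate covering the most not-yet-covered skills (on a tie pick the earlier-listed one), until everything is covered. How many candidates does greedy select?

Pick 1: C3 covers 5 new skills (networking, Linux, API, ML, backend).
Pick 2: C4 covers 3 new skills (UX, cloud, QA).
Pick 3: C2 covers 2 new skills (GraphQL, testing).
Greedy uses 3 candidates.

3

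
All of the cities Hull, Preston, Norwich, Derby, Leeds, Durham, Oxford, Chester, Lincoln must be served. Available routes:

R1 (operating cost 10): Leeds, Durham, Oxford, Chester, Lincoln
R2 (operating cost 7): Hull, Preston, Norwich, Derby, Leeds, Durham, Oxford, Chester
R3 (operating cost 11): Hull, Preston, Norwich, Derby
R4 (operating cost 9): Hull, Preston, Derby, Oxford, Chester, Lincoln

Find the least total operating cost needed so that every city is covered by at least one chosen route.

R2, R4 cover every city at operating cost 7 + 9 = 16.
Any cover uses at least 2 routes; among all covering selections none totals below 16.

16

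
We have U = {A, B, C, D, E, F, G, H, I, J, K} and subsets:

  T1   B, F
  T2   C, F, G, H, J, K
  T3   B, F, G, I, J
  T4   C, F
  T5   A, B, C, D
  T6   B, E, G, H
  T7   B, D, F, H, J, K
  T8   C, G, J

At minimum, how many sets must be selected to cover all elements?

T2, T3, T5, T6 together cover {A, B, C, D, E, F, G, H, I, J, K} — every element.
No 3 of the 8 sets cover everything (all 56 triples fall short), so 4 is minimum.

4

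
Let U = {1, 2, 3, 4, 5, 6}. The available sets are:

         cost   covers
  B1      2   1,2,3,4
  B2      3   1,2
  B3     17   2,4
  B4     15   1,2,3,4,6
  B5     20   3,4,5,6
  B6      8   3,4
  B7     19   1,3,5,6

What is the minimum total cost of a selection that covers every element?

B1, B7 cover every element at cost 2 + 19 = 21.
Any cover uses at least 2 sets; among all covering selections none totals below 21.

21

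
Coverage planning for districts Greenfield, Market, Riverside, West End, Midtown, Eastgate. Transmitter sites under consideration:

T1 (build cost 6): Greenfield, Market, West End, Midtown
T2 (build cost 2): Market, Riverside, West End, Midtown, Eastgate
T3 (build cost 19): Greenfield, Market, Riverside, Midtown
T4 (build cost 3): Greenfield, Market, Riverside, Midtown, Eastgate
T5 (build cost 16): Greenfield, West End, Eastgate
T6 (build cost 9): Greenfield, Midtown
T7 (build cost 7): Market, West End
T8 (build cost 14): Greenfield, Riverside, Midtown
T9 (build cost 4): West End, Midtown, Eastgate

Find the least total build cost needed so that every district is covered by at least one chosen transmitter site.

T2, T4 cover every district at build cost 2 + 3 = 5.
Any cover uses at least 2 transmitter sites; among all covering selections none totals below 5.

5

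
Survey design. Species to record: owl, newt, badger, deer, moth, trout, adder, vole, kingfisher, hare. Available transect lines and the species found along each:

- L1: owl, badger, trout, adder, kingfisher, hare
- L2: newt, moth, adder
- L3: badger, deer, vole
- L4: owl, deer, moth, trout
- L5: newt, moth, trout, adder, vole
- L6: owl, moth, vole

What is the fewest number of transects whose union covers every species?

L1, L2, L3 together cover {owl, newt, badger, deer, moth, trout, adder, vole, kingfisher, hare} — every species.
No 2 of the 6 transects cover everything (all 15 pairs fall short), so 3 is minimum.

3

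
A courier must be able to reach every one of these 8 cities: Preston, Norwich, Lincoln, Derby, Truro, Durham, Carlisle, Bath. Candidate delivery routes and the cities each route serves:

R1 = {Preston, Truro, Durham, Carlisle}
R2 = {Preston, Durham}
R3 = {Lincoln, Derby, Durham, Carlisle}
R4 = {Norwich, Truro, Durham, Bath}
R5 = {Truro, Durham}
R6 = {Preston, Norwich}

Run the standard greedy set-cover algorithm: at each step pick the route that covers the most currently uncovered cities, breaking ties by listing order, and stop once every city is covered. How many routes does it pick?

Pick 1: R1 covers 4 new cities (Preston, Truro, Durham, Carlisle).
Pick 2: R3 covers 2 new cities (Lincoln, Derby).
Pick 3: R4 covers 2 new cities (Norwich, Bath).
Greedy uses 3 routes.

3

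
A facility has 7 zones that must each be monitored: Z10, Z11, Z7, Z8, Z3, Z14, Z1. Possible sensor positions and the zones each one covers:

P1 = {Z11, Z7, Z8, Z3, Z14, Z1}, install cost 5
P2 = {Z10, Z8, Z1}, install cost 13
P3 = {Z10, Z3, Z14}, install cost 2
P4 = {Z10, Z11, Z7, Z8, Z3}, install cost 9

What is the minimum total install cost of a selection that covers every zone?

P1, P3 cover every zone at install cost 5 + 2 = 7.
Any cover uses at least 2 sensor positions; among all covering selections none totals below 7.

7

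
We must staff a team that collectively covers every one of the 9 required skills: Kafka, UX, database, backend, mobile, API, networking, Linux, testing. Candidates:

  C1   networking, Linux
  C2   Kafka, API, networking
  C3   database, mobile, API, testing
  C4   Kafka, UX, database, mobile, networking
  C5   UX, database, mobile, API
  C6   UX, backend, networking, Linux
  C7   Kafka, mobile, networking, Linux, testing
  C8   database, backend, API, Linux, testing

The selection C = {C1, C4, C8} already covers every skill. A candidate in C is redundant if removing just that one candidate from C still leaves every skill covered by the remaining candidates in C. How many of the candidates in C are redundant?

Drop C1: the rest still cover every skill — redundant.
Drop C4: Kafka, UX, mobile uncovered — not redundant.
Drop C8: backend, API, testing uncovered — not redundant.
1 redundant: C1.

1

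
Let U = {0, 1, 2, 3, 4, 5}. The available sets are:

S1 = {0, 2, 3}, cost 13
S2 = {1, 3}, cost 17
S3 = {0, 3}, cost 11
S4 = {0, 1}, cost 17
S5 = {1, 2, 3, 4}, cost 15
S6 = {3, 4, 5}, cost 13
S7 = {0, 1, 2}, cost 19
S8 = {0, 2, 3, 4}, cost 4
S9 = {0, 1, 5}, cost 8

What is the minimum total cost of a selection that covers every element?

12

S8, S9 cover every element at cost 4 + 8 = 12.
Any cover uses at least 2 sets; among all covering selections none totals below 12.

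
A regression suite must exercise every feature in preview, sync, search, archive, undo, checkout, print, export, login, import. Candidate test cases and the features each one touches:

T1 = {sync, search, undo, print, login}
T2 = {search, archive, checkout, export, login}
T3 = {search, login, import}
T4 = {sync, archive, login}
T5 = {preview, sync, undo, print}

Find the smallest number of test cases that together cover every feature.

3

T2, T3, T5 together cover {preview, sync, search, archive, undo, checkout, print, export, login, import} — every feature.
No 2 of the 5 test cases cover everything (all 10 pairs fall short), so 3 is minimum.
Greedy (largest uncovered first) would take T1, T2, T3, T5 — 4 test cases — but 3 suffice.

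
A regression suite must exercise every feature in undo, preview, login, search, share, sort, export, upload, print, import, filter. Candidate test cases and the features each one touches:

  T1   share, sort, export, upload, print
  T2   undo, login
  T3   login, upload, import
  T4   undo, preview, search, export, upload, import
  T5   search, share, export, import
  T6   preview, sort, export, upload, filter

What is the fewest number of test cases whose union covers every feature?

4

T1, T2, T4, T6 together cover {undo, preview, login, search, share, sort, export, upload, print, import, filter} — every feature.
No 3 of the 6 test cases cover everything (all 20 triples fall short), so 4 is minimum.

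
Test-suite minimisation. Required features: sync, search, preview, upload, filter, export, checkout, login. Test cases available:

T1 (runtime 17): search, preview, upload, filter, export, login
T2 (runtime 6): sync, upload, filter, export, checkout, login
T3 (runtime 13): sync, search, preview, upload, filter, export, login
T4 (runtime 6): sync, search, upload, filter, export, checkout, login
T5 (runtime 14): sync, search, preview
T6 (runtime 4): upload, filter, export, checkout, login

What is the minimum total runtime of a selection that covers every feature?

17

T3, T6 cover every feature at runtime 13 + 4 = 17.
Any cover uses at least 2 test cases; among all covering selections none totals below 17.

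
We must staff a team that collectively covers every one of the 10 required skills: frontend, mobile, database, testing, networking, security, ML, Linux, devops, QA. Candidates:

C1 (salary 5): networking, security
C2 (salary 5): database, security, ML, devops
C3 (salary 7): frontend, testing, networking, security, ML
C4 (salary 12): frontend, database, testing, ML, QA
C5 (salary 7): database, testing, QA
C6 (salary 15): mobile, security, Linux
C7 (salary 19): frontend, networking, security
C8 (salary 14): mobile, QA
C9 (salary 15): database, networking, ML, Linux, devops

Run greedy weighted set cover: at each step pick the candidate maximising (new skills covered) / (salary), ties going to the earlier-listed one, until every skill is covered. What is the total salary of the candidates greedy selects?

34

Pick 1: C2 adds 4 new (database, security, ML, devops) at salary 5 (ratio 4/5).
Pick 2: C3 adds 3 new (frontend, testing, networking) at salary 7 (ratio 3/7).
Pick 3: C5 adds 1 new (QA) at salary 7 (ratio 1/7).
Pick 4: C6 adds 2 new (mobile, Linux) at salary 15 (ratio 2/15).
Greedy total salary: 5 + 7 + 7 + 15 = 34.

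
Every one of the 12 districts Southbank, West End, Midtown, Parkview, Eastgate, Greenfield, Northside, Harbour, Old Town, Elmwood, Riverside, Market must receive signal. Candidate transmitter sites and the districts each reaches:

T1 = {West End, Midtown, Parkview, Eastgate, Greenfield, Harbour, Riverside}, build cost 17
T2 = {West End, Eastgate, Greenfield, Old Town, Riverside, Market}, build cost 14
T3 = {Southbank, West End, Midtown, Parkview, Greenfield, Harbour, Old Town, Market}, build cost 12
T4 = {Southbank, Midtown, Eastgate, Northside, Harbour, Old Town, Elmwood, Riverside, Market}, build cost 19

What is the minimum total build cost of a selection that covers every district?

31

T3, T4 cover every district at build cost 12 + 19 = 31.
Any cover uses at least 2 transmitter sites; among all covering selections none totals below 31.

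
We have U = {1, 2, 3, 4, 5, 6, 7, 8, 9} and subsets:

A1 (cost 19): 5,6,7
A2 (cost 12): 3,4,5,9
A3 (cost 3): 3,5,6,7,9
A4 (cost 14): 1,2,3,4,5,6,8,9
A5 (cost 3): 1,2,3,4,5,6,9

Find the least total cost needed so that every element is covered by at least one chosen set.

A3, A4 cover every element at cost 3 + 14 = 17.
Any cover uses at least 2 sets; among all covering selections none totals below 17.

17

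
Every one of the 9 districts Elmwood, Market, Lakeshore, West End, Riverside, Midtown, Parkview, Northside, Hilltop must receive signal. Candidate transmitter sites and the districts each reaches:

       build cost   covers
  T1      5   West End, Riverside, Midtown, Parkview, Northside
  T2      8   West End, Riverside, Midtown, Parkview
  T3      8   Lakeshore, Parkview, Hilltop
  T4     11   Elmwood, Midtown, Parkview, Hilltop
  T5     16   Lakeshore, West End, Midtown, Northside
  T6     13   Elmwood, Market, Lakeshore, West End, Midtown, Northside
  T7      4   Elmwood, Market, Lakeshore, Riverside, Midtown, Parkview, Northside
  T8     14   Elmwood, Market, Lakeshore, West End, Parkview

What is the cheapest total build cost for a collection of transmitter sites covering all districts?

T1, T3, T7 cover every district at build cost 5 + 8 + 4 = 17.
Any cover uses at least 3 transmitter sites; among all covering selections none totals below 17.

17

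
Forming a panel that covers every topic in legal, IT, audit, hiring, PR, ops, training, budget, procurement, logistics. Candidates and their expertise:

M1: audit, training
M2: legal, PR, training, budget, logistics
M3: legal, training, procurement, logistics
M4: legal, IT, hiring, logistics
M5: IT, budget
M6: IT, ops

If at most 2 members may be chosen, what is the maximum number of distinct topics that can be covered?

7

Choosing M2, M4 covers {legal, IT, hiring, PR, training, budget, logistics} — 7 topics.
No choice of 2 members does better; here audit, ops, procurement are left uncovered.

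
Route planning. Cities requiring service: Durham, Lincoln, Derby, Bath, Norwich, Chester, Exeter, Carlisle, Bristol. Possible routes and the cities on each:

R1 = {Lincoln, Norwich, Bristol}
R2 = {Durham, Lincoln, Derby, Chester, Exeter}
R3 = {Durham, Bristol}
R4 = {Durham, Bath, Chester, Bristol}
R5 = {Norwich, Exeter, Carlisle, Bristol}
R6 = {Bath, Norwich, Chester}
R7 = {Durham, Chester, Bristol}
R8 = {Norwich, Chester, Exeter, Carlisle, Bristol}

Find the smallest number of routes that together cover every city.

R2, R4, R5 together cover {Durham, Lincoln, Derby, Bath, Norwich, Chester, Exeter, Carlisle, Bristol} — every city.
No 2 of the 8 routes cover everything (all 28 pairs fall short), so 3 is minimum.

3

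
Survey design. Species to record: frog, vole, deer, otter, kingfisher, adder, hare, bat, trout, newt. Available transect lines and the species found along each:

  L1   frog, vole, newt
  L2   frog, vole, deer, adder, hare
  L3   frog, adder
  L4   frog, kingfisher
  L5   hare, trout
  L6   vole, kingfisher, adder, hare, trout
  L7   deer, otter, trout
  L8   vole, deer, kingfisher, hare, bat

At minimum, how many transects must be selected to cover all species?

L1, L2, L7, L8 together cover {frog, vole, deer, otter, kingfisher, adder, hare, bat, trout, newt} — every species.
No 3 of the 8 transects cover everything (all 56 triples fall short), so 4 is minimum.
Greedy (largest uncovered first) would take L2, L6, L1, L7, L8 — 5 transects — but 4 suffice.

4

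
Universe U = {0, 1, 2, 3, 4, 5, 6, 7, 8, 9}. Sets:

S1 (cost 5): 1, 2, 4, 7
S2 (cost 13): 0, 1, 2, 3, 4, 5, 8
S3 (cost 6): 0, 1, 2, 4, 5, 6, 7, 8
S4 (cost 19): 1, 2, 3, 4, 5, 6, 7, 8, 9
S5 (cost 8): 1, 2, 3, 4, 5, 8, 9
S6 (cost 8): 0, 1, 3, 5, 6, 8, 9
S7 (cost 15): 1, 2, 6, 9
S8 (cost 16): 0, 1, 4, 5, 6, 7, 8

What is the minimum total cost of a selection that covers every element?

S1, S6 cover every element at cost 5 + 8 = 13.
Any cover uses at least 2 sets; among all covering selections none totals below 13.

13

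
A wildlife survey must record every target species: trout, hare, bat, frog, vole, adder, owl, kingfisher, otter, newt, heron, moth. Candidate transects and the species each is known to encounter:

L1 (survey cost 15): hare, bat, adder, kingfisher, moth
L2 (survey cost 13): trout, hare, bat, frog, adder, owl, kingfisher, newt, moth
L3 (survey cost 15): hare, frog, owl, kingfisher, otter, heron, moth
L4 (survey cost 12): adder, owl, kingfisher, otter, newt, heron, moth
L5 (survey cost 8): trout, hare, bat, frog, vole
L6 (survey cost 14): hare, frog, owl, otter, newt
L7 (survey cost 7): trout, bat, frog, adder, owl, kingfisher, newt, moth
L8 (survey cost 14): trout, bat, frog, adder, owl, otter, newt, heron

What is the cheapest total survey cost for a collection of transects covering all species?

20

L4, L5 cover every species at survey cost 12 + 8 = 20.
Any cover uses at least 2 transects; among all covering selections none totals below 20.
Greedy by coverage-per-survey cost would pick L7, L5, L4 for 27 — worse than the optimum 20.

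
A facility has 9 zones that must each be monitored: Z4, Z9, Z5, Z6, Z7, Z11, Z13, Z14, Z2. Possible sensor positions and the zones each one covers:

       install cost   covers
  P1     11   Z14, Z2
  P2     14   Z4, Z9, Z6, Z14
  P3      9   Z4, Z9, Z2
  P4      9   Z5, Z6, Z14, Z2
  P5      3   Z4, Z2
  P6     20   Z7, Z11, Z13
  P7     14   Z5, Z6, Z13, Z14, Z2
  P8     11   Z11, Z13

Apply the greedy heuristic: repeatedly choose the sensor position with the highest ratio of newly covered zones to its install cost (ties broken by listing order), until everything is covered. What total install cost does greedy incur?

52

Pick 1: P5 adds 2 new (Z4, Z2) at install cost 3 (ratio 2/3).
Pick 2: P4 adds 3 new (Z5, Z6, Z14) at install cost 9 (ratio 3/9).
Pick 3: P8 adds 2 new (Z11, Z13) at install cost 11 (ratio 2/11).
Pick 4: P3 adds 1 new (Z9) at install cost 9 (ratio 1/9).
Pick 5: P6 adds 1 new (Z7) at install cost 20 (ratio 1/20).
Greedy total install cost: 3 + 9 + 11 + 9 + 20 = 52. (The true optimum is 38, so greedy overshoots here.)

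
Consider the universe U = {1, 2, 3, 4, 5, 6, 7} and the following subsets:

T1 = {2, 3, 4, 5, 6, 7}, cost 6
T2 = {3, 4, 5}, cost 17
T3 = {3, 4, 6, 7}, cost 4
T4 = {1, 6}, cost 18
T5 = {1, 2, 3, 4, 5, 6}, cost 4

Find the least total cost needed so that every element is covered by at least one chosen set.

8

T3, T5 cover every element at cost 4 + 4 = 8.
Any cover uses at least 2 sets; among all covering selections none totals below 8.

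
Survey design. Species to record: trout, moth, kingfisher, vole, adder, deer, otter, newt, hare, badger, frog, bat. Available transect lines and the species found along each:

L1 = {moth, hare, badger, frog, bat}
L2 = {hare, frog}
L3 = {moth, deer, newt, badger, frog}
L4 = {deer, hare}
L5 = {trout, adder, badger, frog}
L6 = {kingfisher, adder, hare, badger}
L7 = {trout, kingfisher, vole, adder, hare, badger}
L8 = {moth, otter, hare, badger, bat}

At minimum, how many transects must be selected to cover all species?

3

L3, L7, L8 together cover {trout, moth, kingfisher, vole, adder, deer, otter, newt, hare, badger, frog, bat} — every species.
No 2 of the 8 transects cover everything (all 28 pairs fall short), so 3 is minimum.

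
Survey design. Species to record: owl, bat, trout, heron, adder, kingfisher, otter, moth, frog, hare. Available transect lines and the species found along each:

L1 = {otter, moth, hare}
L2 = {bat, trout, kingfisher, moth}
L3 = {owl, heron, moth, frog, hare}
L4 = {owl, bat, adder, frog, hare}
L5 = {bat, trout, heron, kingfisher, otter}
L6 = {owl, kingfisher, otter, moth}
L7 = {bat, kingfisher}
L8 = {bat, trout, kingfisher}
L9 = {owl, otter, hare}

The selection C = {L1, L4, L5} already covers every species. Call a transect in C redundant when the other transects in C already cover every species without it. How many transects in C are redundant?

0

Drop L1: moth uncovered — not redundant.
Drop L4: owl, adder, frog uncovered — not redundant.
Drop L5: trout, heron, kingfisher uncovered — not redundant.
None of the transects in C is redundant.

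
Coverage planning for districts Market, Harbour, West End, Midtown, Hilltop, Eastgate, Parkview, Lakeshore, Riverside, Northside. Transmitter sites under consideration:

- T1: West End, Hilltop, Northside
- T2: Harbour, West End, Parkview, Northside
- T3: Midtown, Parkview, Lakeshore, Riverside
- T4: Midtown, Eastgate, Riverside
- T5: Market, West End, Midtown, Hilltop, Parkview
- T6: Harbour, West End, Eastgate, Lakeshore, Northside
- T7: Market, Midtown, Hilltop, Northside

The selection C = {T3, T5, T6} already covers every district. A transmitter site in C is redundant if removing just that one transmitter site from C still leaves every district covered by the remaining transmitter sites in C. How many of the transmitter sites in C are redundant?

Drop T3: Riverside uncovered — not redundant.
Drop T5: Market, Hilltop uncovered — not redundant.
Drop T6: Harbour, Eastgate, Northside uncovered — not redundant.
None of the transmitter sites in C is redundant.

0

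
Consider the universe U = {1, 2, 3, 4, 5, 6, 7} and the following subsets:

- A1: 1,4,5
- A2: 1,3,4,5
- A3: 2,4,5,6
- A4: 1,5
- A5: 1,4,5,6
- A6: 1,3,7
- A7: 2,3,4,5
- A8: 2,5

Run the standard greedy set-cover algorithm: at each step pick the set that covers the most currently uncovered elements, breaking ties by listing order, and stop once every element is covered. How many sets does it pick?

3

Pick 1: A2 covers 4 new elements (1, 3, 4, 5).
Pick 2: A3 covers 2 new elements (2, 6).
Pick 3: A6 covers 1 new elements (7).
Greedy uses 3 sets. (The true minimum is 2.)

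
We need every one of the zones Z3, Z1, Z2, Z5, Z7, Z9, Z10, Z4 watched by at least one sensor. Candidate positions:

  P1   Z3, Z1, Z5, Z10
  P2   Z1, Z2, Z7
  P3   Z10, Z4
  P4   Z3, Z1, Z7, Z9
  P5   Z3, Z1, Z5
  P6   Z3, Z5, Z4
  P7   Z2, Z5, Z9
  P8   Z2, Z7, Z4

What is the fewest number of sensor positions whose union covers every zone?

P1, P4, P8 together cover {Z3, Z1, Z2, Z5, Z7, Z9, Z10, Z4} — every zone.
No 2 of the 8 sensor positions cover everything (all 28 pairs fall short), so 3 is minimum.

3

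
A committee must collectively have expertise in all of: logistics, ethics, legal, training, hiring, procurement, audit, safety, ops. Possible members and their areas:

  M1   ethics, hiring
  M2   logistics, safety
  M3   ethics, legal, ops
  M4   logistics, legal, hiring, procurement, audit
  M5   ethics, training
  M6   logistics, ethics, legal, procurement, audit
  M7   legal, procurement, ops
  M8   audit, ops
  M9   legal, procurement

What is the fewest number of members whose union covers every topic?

4

M2, M3, M4, M5 together cover {logistics, ethics, legal, training, hiring, procurement, audit, safety, ops} — every topic.
No 3 of the 9 members cover everything (all 84 triples fall short), so 4 is minimum.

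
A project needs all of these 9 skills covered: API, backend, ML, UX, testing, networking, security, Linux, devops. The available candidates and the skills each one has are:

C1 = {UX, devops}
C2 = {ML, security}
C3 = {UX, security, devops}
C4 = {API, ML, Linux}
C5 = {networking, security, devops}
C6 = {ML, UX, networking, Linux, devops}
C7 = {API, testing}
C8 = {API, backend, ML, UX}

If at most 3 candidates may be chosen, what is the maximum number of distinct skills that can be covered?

8

Choosing C2, C6, C7 covers {API, ML, UX, testing, networking, security, Linux, devops} — 8 skills.
No choice of 3 candidates does better; here backend is left uncovered.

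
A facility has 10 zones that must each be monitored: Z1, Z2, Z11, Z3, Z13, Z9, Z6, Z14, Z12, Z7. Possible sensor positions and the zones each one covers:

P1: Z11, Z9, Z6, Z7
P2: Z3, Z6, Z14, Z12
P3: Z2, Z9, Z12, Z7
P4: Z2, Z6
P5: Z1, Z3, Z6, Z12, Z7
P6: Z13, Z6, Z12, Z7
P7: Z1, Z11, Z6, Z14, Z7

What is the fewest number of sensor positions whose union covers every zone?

P2, P3, P6, P7 together cover {Z1, Z2, Z11, Z3, Z13, Z9, Z6, Z14, Z12, Z7} — every zone.
No 3 of the 7 sensor positions cover everything (all 35 triples fall short), so 4 is minimum.
Greedy (largest uncovered first) would take P5, P1, P2, P3, P6 — 5 sensor positions — but 4 suffice.

4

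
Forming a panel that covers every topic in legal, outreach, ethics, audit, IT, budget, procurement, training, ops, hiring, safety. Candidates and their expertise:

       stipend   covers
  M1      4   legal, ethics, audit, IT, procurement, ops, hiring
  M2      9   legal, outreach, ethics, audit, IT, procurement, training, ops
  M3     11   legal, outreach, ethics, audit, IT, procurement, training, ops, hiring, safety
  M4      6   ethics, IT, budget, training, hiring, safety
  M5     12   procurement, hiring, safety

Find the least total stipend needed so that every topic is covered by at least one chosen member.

M2, M4 cover every topic at stipend 9 + 6 = 15.
Any cover uses at least 2 members; among all covering selections none totals below 15.
Greedy by coverage-per-stipend would pick M1, M4, M2 for 19 — worse than the optimum 15.

15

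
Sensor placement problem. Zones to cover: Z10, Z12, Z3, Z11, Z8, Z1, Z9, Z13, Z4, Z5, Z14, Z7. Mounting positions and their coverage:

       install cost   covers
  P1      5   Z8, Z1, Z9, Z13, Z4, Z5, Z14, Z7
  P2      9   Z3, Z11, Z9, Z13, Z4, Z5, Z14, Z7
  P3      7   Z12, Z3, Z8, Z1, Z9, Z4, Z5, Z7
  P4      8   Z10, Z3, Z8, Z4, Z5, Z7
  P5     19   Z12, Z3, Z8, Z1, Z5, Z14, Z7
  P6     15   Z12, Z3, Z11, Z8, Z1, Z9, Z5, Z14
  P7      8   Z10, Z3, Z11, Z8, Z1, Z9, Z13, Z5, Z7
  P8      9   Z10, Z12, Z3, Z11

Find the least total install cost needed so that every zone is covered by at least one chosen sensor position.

P1, P8 cover every zone at install cost 5 + 9 = 14.
Any cover uses at least 2 sensor positions; among all covering selections none totals below 14.

14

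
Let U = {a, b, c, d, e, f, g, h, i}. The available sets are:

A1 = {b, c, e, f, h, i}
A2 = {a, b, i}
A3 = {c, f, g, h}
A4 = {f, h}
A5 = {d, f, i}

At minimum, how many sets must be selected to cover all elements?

4

A1, A2, A3, A5 together cover {a, b, c, d, e, f, g, h, i} — every element.
No 3 of the 5 sets cover everything (all 10 triples fall short), so 4 is minimum.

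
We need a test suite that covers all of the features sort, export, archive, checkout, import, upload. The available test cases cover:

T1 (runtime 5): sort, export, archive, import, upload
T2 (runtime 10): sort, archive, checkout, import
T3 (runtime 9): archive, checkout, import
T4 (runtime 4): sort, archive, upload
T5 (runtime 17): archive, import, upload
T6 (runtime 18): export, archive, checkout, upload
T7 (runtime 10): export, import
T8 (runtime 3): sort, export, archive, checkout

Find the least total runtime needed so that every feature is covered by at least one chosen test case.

8

T1, T8 cover every feature at runtime 5 + 3 = 8.
Any cover uses at least 2 test cases; among all covering selections none totals below 8.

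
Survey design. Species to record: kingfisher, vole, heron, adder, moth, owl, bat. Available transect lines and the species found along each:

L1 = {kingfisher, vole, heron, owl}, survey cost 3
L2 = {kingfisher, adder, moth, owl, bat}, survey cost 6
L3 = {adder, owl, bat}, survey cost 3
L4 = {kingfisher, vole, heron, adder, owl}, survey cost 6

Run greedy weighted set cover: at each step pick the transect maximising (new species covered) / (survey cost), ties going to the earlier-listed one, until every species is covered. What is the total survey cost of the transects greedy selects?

Pick 1: L1 adds 4 new (kingfisher, vole, heron, owl) at survey cost 3 (ratio 4/3).
Pick 2: L3 adds 2 new (adder, bat) at survey cost 3 (ratio 2/3).
Pick 3: L2 adds 1 new (moth) at survey cost 6 (ratio 1/6).
Greedy total survey cost: 3 + 3 + 6 = 12. (The true optimum is 9, so greedy overshoots here.)

12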